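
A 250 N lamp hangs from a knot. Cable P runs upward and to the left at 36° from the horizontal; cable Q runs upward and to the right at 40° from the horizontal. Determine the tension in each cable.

T_P = 197.4 N, T_Q = 208.4 N

ΣF_x = 0: −T_P·cos36° + T_Q·cos40° = 0 → T_Q = 1.0561·T_P.
ΣF_y = 0: T_P·sin36° + T_Q·sin40° = 250.
Substitute: T_P·(0.587785 + 1.0561·0.642788) = 250 → T_P = 197.374 ≈ 197.4 N.
Then T_Q = 1.0561 × 197.374 = 208.4 N.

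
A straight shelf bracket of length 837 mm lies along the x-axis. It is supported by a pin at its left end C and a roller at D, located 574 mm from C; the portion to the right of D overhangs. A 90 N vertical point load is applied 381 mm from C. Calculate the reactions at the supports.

C_x = 0, C_y = 30.26 N, D_y = 59.74 N

Moments about C: D_y·574 − 90·381 = 0 → D_y = 34290/574 = 59.7387 ≈ 59.74 N.
ΣF_y = 0: C_y + 59.7387 − 90 = 0 → C_y = 30.26 N.
ΣF_x = 0: no horizontal applied forces, so C_x = 0.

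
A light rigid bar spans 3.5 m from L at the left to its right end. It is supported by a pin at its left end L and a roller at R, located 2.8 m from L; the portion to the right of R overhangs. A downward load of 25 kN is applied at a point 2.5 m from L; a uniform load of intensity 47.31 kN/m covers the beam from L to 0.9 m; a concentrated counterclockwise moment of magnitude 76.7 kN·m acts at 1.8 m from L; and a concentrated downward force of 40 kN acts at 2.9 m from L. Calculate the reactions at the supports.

L_x = 0, L_y = 64.38 kN, R_y = 43.20 kN

Resultant of the distributed load: 47.31 × 0.9 = 42.579 kN at 0.45 m from L.
Moments about L: R_y·2.8 − 25·2.5 − (47.31·0.9)·0.45 + 76.7 − 40·2.9 = 0 → R_y = 120.96055/2.8 = 43.2002 ≈ 43.20 kN.
ΣF_y = 0: L_y + 43.2002 − 25 − 47.31·0.9 − 40 = 0 → L_y = 64.38 kN.
ΣF_x = 0: no horizontal applied forces, so L_x = 0.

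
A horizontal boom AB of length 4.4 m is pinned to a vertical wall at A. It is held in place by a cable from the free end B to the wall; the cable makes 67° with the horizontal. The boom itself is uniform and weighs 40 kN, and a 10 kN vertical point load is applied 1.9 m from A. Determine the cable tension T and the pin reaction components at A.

T = 26.42 kN, A_x = 10.32 kN, A_y = 25.68 kN

ΣM about A: T·sin67°·4.4 − 40·2.2 − 10·1.9 = 0 → T = 107/(4.4·0.920505) = 26.4183 ≈ 26.42 kN.
ΣF_x = 0: A_x − T·cos67° = 0 → A_x = 26.4183 × 0.390731 = 10.32 kN.
ΣF_y = 0: A_y + T·sin67° − 40 − 10 = 0 → A_y = 50 − 26.4183 × 0.920505 = 25.68 kN.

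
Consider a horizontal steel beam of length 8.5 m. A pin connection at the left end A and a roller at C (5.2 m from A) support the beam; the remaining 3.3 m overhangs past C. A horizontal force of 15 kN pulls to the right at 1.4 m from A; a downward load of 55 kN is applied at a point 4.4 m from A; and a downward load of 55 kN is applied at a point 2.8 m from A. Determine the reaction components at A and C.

A_x = -15.00 kN, A_y = 33.85 kN, C_y = 76.15 kN

Moments about A: C_y·5.2 − 55·4.4 − 55·2.8 = 0 → C_y = 396/5.2 = 76.1538 ≈ 76.15 kN.
ΣF_y = 0: A_y + 76.1538 − 55 − 55 = 0 → A_y = 33.85 kN.
ΣF_x = 0: A_x + 15 = 0 → A_x = -15.00 kN.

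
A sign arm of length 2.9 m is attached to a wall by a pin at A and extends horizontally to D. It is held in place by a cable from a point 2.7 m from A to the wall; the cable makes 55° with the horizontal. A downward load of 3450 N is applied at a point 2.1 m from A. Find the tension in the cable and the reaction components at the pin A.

T = 3276 N, A_x = 1879 N, A_y = 766.7 N

ΣM about A: T·sin55°·2.7 − 3450·2.1 = 0 → T = 7245/(2.7·0.819152) = 3275.75 ≈ 3276 N.
ΣF_x = 0: A_x − T·cos55° = 0 → A_x = 3275.75 × 0.573576 = 1879 N.
ΣF_y = 0: A_y + T·sin55° − 3450 = 0 → A_y = 3450 − 3275.75 × 0.819152 = 766.7 N.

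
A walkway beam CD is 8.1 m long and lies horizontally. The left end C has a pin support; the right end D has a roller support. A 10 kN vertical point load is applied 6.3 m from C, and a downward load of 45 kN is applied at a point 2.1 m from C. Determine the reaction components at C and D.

Taking moments about C: D_y·8.1 − 10·6.3 − 45·2.1 = 0 → D_y = 157.5/8.1 = 19.4444 ≈ 19.44 kN.
ΣF_y = 0: C_y + 19.4444 − 10 − 45 = 0 → C_y = 35.56 kN.
ΣF_x = 0: no horizontal applied forces, so C_x = 0.

C_x = 0, C_y = 35.56 kN, D_y = 19.44 kN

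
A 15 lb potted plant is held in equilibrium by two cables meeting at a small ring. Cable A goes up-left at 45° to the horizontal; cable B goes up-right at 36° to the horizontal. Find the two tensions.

ΣF_x = 0: −T_A·cos45° + T_B·cos36° = 0 → T_B = 0.874032·T_A.
ΣF_y = 0: T_A·sin45° + T_B·sin36° = 15.
Substitute: T_A·(0.707107 + 0.874032·0.587785) = 15 → T_A = 12.2865 ≈ 12.29 lb.
Then T_B = 0.874032 × 12.2865 = 10.74 lb.

T_A = 12.29 lb, T_B = 10.74 lb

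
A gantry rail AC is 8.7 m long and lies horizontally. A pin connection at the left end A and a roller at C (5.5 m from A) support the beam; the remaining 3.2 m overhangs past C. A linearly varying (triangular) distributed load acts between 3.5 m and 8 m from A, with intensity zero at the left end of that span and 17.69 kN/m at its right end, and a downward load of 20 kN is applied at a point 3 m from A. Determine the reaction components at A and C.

Resultant of the triangular load: ½ × 17.69 × 4.5 = 39.8025 kN, acting at 6.5 m from A (one-third of the span from the peak).
Moments about A: C_y·5.5 − (½·17.69·4.5)·6.5 − 20·3 = 0 → C_y = 318.71625/5.5 = 57.9484 ≈ 57.95 kN.
ΣF_y = 0: A_y + 57.9484 − ½·17.69·4.5 − 20 = 0 → A_y = 1.854 kN.
ΣF_x = 0: no horizontal applied forces, so A_x = 0.

A_x = 0, A_y = 1.854 kN, C_y = 57.95 kN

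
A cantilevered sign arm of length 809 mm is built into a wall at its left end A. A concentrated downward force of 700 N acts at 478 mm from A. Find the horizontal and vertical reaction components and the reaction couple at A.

ΣF_x = 0: A_x = 0.
ΣF_y = 0: A_y − 700 = 0 → A_y = 700.0 N.
ΣM about A: M_A − 700·478 = 0 → M_A = 334600 N·mm.

A_x = 0, A_y = 700.0 N, M_A = 334600 N·mm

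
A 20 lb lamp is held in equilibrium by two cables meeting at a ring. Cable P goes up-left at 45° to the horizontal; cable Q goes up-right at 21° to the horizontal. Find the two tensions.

ΣF_x = 0: −T_P·cos45° + T_Q·cos21° = 0 → T_Q = 0.757414·T_P.
ΣF_y = 0: T_P·sin45° + T_Q·sin21° = 20.
Substitute: T_P·(0.707107 + 0.757414·0.358368) = 20 → T_P = 20.4386 ≈ 20.44 lb.
Then T_Q = 0.757414 × 20.4386 = 15.48 lb.

T_P = 20.44 lb, T_Q = 15.48 lb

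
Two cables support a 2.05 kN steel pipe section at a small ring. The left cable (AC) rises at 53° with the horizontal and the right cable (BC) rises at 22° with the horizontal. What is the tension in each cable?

ΣF_x = 0: −T_AC·cos53° + T_BC·cos22° = 0 → T_BC = 0.649078·T_AC.
ΣF_y = 0: T_AC·sin53° + T_BC·sin22° = 2.05.
Substitute: T_AC·(0.798636 + 0.649078·0.374607) = 2.05 → T_AC = 1.96778 ≈ 1.968 kN.
Then T_BC = 0.649078 × 1.96778 = 1.277 kN.

T_AC = 1.968 kN, T_BC = 1.277 kN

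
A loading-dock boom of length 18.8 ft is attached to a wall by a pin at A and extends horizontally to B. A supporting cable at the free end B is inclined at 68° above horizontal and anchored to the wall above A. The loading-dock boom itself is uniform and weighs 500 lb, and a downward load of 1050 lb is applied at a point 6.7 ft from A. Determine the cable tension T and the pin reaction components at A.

T = 673.2 lb, A_x = 252.2 lb, A_y = 925.8 lb

ΣM about A: T·sin68°·18.8 − 500·9.4 − 1050·6.7 = 0 → T = 11735/(18.8·0.927184) = 673.224 ≈ 673.2 lb.
ΣF_x = 0: A_x − T·cos68° = 0 → A_x = 673.224 × 0.374607 = 252.2 lb.
ΣF_y = 0: A_y + T·sin68° − 500 − 1050 = 0 → A_y = 1550 − 673.224 × 0.927184 = 925.8 lb.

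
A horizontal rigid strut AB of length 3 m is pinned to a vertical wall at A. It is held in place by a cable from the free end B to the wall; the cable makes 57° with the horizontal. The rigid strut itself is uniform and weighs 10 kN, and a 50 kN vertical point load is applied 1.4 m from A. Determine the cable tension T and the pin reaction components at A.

ΣM about A: T·sin57°·3 − 10·1.5 − 50·1.4 = 0 → T = 85/(3·0.838671) = 33.7836 ≈ 33.78 kN.
ΣF_x = 0: A_x − T·cos57° = 0 → A_x = 33.7836 × 0.544639 = 18.40 kN.
ΣF_y = 0: A_y + T·sin57° − 10 − 50 = 0 → A_y = 60 − 33.7836 × 0.838671 = 31.67 kN.

T = 33.78 kN, A_x = 18.40 kN, A_y = 31.67 kN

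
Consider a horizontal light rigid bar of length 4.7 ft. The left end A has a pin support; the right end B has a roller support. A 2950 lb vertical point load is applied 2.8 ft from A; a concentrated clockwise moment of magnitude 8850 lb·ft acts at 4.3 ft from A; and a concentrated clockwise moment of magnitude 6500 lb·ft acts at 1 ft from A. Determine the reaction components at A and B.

A_x = 0, A_y = -2073 lb, B_y = 5023 lb

Moments about A: B_y·4.7 − 2950·2.8 − 8850 − 6500 = 0 → B_y = 23610/4.7 = 5023.4 ≈ 5023 lb.
ΣF_y = 0: A_y + 5023.4 − 2950 = 0 → A_y = -2073 lb.
ΣF_x = 0: no horizontal applied forces, so A_x = 0.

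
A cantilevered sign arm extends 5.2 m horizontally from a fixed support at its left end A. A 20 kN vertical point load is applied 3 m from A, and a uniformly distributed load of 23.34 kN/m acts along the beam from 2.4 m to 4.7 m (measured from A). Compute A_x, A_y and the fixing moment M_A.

Resultant of the distributed load: 23.34 × 2.3 = 53.682 kN at 3.55 m from A.
ΣF_x = 0: A_x = 0.
ΣF_y = 0: A_y − 20 − 23.34·2.3 = 0 → A_y = 73.68 kN.
ΣM about A: M_A − 20·3 − (23.34·2.3)·3.55 = 0 → M_A = 250.6 kN·m.

A_x = 0, A_y = 73.68 kN, M_A = 250.6 kN·m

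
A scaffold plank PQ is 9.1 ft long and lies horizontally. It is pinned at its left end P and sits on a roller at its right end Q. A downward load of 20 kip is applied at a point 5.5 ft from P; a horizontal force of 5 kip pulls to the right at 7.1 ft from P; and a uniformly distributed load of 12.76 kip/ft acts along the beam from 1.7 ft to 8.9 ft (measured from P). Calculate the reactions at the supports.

Resultant of the distributed load: 12.76 × 7.2 = 91.872 kip at 5.3 ft from P.
ΣM about P: Q_y·9.1 − 20·5.5 − (12.76·7.2)·5.3 = 0 → Q_y = 596.9216/9.1 = 65.5958 ≈ 65.60 kip.
ΣF_y = 0: P_y + 65.5958 − 20 − 12.76·7.2 = 0 → P_y = 46.28 kip.
ΣF_x = 0: P_x + 5 = 0 → P_x = -5.000 kip.

P_x = -5.000 kip, P_y = 46.28 kip, Q_y = 65.60 kip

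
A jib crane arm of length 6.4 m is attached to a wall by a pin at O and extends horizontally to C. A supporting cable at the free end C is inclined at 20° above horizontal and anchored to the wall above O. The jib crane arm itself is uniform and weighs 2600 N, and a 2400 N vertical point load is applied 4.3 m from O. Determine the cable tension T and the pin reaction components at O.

T = 8516 N, O_x = 8002 N, O_y = 2088 N

ΣM about O: T·sin20°·6.4 − 2600·3.2 − 2400·4.3 = 0 → T = 18640/(6.4·0.34202) = 8515.58 ≈ 8516 N.
ΣF_x = 0: O_x − T·cos20° = 0 → O_x = 8515.58 × 0.939693 = 8002 N.
ΣF_y = 0: O_y + T·sin20° − 2600 − 2400 = 0 → O_y = 5000 − 8515.58 × 0.34202 = 2088 N.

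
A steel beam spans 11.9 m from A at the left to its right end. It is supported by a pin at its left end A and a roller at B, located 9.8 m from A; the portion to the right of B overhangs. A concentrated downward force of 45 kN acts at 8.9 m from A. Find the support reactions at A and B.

Taking moments about A: B_y·9.8 − 45·8.9 = 0 → B_y = 400.5/9.8 = 40.8673 ≈ 40.87 kN.
ΣF_y = 0: A_y + 40.8673 − 45 = 0 → A_y = 4.133 kN.
ΣF_x = 0: no horizontal applied forces, so A_x = 0.

A_x = 0, A_y = 4.133 kN, B_y = 40.87 kN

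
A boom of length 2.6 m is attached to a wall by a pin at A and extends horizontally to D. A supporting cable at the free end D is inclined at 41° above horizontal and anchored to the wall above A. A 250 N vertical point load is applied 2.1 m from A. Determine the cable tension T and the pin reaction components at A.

T = 307.8 N, A_x = 232.3 N, A_y = 48.08 N

ΣM about A: T·sin41°·2.6 − 250·2.1 = 0 → T = 525/(2.6·0.656059) = 307.782 ≈ 307.8 N.
ΣF_x = 0: A_x − T·cos41° = 0 → A_x = 307.782 × 0.75471 = 232.3 N.
ΣF_y = 0: A_y + T·sin41° − 250 = 0 → A_y = 250 − 307.782 × 0.656059 = 48.08 N.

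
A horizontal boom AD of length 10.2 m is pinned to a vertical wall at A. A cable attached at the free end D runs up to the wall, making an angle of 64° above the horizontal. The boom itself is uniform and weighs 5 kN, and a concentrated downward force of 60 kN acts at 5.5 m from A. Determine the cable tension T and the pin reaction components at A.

ΣM about A: T·sin64°·10.2 − 5·5.1 − 60·5.5 = 0 → T = 355.5/(10.2·0.898794) = 38.7775 ≈ 38.78 kN.
ΣF_x = 0: A_x − T·cos64° = 0 → A_x = 38.7775 × 0.438371 = 17.00 kN.
ΣF_y = 0: A_y + T·sin64° − 5 − 60 = 0 → A_y = 65 − 38.7775 × 0.898794 = 30.15 kN.

T = 38.78 kN, A_x = 17.00 kN, A_y = 30.15 kN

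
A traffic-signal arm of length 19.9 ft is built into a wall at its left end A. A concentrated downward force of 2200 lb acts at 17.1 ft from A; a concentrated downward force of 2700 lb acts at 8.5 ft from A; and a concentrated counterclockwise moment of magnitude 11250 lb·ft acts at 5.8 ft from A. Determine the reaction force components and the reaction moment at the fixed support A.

ΣF_x = 0: A_x = 0.
ΣF_y = 0: A_y − 2200 − 2700 = 0 → A_y = 4900 lb.
ΣM about A: M_A − 2200·17.1 − 2700·8.5 + 11250 = 0 → M_A = 49320 lb·ft.

A_x = 0, A_y = 4900 lb, M_A = 49320 lb·ft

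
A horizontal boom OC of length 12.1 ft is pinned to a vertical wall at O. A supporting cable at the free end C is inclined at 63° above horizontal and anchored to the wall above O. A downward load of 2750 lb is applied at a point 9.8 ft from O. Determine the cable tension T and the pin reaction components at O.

ΣM about O: T·sin63°·12.1 − 2750·9.8 = 0 → T = 26950/(12.1·0.891007) = 2499.73 ≈ 2500 lb.
ΣF_x = 0: O_x − T·cos63° = 0 → O_x = 2499.73 × 0.45399 = 1135 lb.
ΣF_y = 0: O_y + T·sin63° − 2750 = 0 → O_y = 2750 − 2499.73 × 0.891007 = 522.7 lb.

T = 2500 lb, O_x = 1135 lb, O_y = 522.7 lb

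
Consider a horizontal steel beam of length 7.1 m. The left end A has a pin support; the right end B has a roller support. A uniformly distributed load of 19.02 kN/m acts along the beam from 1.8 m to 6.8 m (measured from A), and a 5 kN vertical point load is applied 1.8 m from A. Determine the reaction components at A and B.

Resultant of the distributed load: 19.02 × 5 = 95.1 kN at 4.3 m from A.
ΣM about A: B_y·7.1 − (19.02·5)·4.3 − 5·1.8 = 0 → B_y = 417.93/7.1 = 58.8634 ≈ 58.86 kN.
ΣF_y = 0: A_y + 58.8634 − 19.02·5 − 5 = 0 → A_y = 41.24 kN.
ΣF_x = 0: no horizontal applied forces, so A_x = 0.

A_x = 0, A_y = 41.24 kN, B_y = 58.86 kN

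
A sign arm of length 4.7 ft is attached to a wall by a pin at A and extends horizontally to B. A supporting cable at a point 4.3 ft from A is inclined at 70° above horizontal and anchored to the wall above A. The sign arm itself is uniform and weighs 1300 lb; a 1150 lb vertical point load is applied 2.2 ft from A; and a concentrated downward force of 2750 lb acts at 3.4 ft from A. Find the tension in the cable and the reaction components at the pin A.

T = 3696 lb, A_x = 1264 lb, A_y = 1727 lb

ΣM about A: T·sin70°·4.3 − 1300·2.35 − 1150·2.2 − 2750·3.4 = 0 → T = 14935/(4.3·0.939693) = 3696.16 ≈ 3696 lb.
ΣF_x = 0: A_x − T·cos70° = 0 → A_x = 3696.16 × 0.34202 = 1264 lb.
ΣF_y = 0: A_y + T·sin70° − 1300 − 1150 − 2750 = 0 → A_y = 5200 − 3696.16 × 0.939693 = 1727 lb.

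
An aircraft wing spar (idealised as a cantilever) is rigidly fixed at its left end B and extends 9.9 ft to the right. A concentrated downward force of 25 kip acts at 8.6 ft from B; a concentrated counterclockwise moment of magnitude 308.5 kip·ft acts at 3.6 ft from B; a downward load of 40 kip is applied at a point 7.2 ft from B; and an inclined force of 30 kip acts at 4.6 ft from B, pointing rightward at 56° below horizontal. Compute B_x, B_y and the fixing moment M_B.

ΣF_x = 0: B_x + 30·cos56° = 0 → B_x = -16.78 kip.
ΣF_y = 0: B_y − 25 − 40 − 30·sin56° = 0 → B_y = 89.87 kip.
ΣM about B: M_B − 25·8.6 + 308.5 − 40·7.2 − 30·sin56°·4.6 = 0 → M_B = 308.9 kip·ft.

B_x = -16.78 kip, B_y = 89.87 kip, M_B = 308.9 kip·ft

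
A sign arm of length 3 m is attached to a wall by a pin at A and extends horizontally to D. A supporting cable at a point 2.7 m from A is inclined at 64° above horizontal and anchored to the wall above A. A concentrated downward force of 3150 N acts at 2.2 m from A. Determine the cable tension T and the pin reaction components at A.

ΣM about A: T·sin64°·2.7 − 3150·2.2 = 0 → T = 6930/(2.7·0.898794) = 2855.68 ≈ 2856 N.
ΣF_x = 0: A_x − T·cos64° = 0 → A_x = 2855.68 × 0.438371 = 1252 N.
ΣF_y = 0: A_y + T·sin64° − 3150 = 0 → A_y = 3150 − 2855.68 × 0.898794 = 583.3 N.

T = 2856 N, A_x = 1252 N, A_y = 583.3 N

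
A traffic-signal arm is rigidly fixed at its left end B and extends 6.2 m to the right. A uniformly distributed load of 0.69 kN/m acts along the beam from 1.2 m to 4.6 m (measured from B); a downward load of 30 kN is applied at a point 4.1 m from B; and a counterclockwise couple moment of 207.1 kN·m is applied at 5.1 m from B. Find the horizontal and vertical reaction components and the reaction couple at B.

Resultant of the distributed load: 0.69 × 3.4 = 2.346 kN at 2.9 m from B.
ΣF_x = 0: B_x = 0.
ΣF_y = 0: B_y − 0.69·3.4 − 30 = 0 → B_y = 32.35 kN.
ΣM about B: M_B − (0.69·3.4)·2.9 − 30·4.1 + 207.1 = 0 → M_B = -77.30 kN·m.

B_x = 0, B_y = 32.35 kN, M_B = -77.30 kN·m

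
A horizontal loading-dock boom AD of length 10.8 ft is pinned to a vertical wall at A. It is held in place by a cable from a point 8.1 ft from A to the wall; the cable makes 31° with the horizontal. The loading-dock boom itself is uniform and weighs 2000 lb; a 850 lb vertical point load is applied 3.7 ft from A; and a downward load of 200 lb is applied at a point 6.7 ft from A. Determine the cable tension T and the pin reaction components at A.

T = 3664 lb, A_x = 3141 lb, A_y = 1163 lb

ΣM about A: T·sin31°·8.1 − 2000·5.4 − 850·3.7 − 200·6.7 = 0 → T = 15285/(8.1·0.515038) = 3663.88 ≈ 3664 lb.
ΣF_x = 0: A_x − T·cos31° = 0 → A_x = 3663.88 × 0.857167 = 3141 lb.
ΣF_y = 0: A_y + T·sin31° − 2000 − 850 − 200 = 0 → A_y = 3050 − 3663.88 × 0.515038 = 1163 lb.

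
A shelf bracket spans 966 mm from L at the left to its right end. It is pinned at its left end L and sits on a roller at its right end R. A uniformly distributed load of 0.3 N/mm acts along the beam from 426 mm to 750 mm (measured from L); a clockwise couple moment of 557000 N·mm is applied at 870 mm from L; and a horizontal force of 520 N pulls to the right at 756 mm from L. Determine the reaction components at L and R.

Resultant of the distributed load: 0.3 × 324 = 97.2 N at 588 mm from L.
Moments about L: R_y·966 − (0.3·324)·588 − 557000 = 0 → R_y = 614153.6/966 = 635.77 ≈ 635.8 N.
ΣF_y = 0: L_y + 635.77 − 0.3·324 = 0 → L_y = -538.6 N.
ΣF_x = 0: L_x + 520 = 0 → L_x = -520.0 N.

L_x = -520.0 N, L_y = -538.6 N, R_y = 635.8 N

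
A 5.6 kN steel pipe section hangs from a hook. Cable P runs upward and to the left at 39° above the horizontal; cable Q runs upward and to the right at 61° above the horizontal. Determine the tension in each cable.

ΣF_x = 0: −T_P·cos39° + T_Q·cos61° = 0 → T_Q = 1.60299·T_P.
ΣF_y = 0: T_P·sin39° + T_Q·sin61° = 5.6.
Substitute: T_P·(0.62932 + 1.60299·0.87462) = 5.6 → T_P = 2.75682 ≈ 2.757 kN.
Then T_Q = 1.60299 × 2.75682 = 4.419 kN.

T_P = 2.757 kN, T_Q = 4.419 kN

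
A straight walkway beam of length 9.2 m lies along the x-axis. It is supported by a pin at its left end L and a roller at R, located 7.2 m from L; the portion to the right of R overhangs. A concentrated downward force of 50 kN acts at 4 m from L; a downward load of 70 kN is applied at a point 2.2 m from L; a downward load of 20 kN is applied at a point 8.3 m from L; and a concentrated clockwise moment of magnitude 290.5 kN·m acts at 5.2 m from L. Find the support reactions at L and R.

L_x = 0, L_y = 27.43 kN, R_y = 112.6 kN

Moments about L: R_y·7.2 − 50·4 − 70·2.2 − 20·8.3 − 290.5 = 0 → R_y = 810.5/7.2 = 112.569 ≈ 112.6 kN.
ΣF_y = 0: L_y + 112.569 − 50 − 70 − 20 = 0 → L_y = 27.43 kN.
ΣF_x = 0: no horizontal applied forces, so L_x = 0.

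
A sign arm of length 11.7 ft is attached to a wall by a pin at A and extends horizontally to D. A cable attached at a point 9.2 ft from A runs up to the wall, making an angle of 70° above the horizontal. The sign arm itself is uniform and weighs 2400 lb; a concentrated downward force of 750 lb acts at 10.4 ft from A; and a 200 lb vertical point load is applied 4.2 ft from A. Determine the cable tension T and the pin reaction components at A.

ΣM about A: T·sin70°·9.2 − 2400·5.85 − 750·10.4 − 200·4.2 = 0 → T = 22680/(9.2·0.939693) = 2623.43 ≈ 2623 lb.
ΣF_x = 0: A_x − T·cos70° = 0 → A_x = 2623.43 × 0.34202 = 897.3 lb.
ΣF_y = 0: A_y + T·sin70° − 2400 − 750 − 200 = 0 → A_y = 3350 − 2623.43 × 0.939693 = 884.8 lb.

T = 2623 lb, A_x = 897.3 lb, A_y = 884.8 lb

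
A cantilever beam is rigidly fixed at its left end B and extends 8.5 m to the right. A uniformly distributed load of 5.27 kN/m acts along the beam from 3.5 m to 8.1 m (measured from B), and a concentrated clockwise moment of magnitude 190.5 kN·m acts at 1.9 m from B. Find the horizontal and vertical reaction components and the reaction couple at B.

Resultant of the distributed load: 5.27 × 4.6 = 24.242 kN at 5.8 m from B.
ΣF_x = 0: B_x = 0.
ΣF_y = 0: B_y − 5.27·4.6 = 0 → B_y = 24.24 kN.
ΣM about B: M_B − (5.27·4.6)·5.8 − 190.5 = 0 → M_B = 331.1 kN·m.

B_x = 0, B_y = 24.24 kN, M_B = 331.1 kN·m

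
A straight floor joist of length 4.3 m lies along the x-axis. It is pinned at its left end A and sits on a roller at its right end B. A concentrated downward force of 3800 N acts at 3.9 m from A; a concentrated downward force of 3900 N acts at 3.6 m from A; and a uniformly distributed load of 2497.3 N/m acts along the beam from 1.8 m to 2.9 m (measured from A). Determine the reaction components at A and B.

A_x = 0, A_y = 2234 N, B_y = 8213 N

Resultant of the distributed load: 2497.3 × 1.1 = 2747.03 N at 2.35 m from A.
ΣM about A: B_y·4.3 − 3800·3.9 − 3900·3.6 − (2497.3·1.1)·2.35 = 0 → B_y = 35315.5205/4.3 = 8212.91 ≈ 8213 N.
ΣF_y = 0: A_y + 8212.91 − 3800 − 3900 − 2497.3·1.1 = 0 → A_y = 2234 N.
ΣF_x = 0: no horizontal applied forces, so A_x = 0.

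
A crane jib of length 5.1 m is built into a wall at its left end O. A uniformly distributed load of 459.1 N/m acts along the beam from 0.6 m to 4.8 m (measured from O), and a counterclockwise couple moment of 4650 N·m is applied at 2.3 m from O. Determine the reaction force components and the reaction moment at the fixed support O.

Resultant of the distributed load: 459.1 × 4.2 = 1928.22 N at 2.7 m from O.
ΣF_x = 0: O_x = 0.
ΣF_y = 0: O_y − 459.1·4.2 = 0 → O_y = 1928 N.
ΣM about O: M_O − (459.1·4.2)·2.7 + 4650 = 0 → M_O = 556.2 N·m.

O_x = 0, O_y = 1928 N, M_O = 556.2 N·m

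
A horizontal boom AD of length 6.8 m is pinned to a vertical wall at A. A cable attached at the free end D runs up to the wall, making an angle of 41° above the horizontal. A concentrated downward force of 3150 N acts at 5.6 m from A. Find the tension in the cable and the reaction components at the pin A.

ΣM about A: T·sin41°·6.8 − 3150·5.6 = 0 → T = 17640/(6.8·0.656059) = 3954.09 ≈ 3954 N.
ΣF_x = 0: A_x − T·cos41° = 0 → A_x = 3954.09 × 0.75471 = 2984 N.
ΣF_y = 0: A_y + T·sin41° − 3150 = 0 → A_y = 3150 − 3954.09 × 0.656059 = 555.9 N.

T = 3954 N, A_x = 2984 N, A_y = 555.9 N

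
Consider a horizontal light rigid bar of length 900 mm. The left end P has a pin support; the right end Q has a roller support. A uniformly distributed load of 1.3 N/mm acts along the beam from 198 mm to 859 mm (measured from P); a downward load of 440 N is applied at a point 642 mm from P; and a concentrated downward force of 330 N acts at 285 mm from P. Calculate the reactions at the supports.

P_x = 0, P_y = 706.3 N, Q_y = 923.0 N

Resultant of the distributed load: 1.3 × 661 = 859.3 N at 528.5 mm from P.
Moments about P: Q_y·900 − (1.3·661)·528.5 − 440·642 − 330·285 = 0 → Q_y = 830670.05/900 = 922.967 ≈ 923.0 N.
ΣF_y = 0: P_y + 922.967 − 1.3·661 − 440 − 330 = 0 → P_y = 706.3 N.
ΣF_x = 0: no horizontal applied forces, so P_x = 0.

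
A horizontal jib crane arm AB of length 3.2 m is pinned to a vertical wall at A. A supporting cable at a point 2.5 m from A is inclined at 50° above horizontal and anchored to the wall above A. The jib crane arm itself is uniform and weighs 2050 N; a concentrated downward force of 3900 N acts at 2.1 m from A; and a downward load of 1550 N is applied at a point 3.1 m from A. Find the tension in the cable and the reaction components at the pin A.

T = 8498 N, A_x = 5463 N, A_y = 990.0 N

ΣM about A: T·sin50°·2.5 − 2050·1.6 − 3900·2.1 − 1550·3.1 = 0 → T = 16275/(2.5·0.766044) = 8498.21 ≈ 8498 N.
ΣF_x = 0: A_x − T·cos50° = 0 → A_x = 8498.21 × 0.642788 = 5463 N.
ΣF_y = 0: A_y + T·sin50° − 2050 − 3900 − 1550 = 0 → A_y = 7500 − 8498.21 × 0.766044 = 990.0 N.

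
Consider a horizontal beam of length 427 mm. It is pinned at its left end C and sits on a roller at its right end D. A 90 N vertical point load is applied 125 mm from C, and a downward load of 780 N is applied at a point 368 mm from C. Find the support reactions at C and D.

Taking moments about C: D_y·427 − 90·125 − 780·368 = 0 → D_y = 298290/427 = 698.571 ≈ 698.6 N.
ΣF_y = 0: C_y + 698.571 − 90 − 780 = 0 → C_y = 171.4 N.
ΣF_x = 0: no horizontal applied forces, so C_x = 0.

C_x = 0, C_y = 171.4 N, D_y = 698.6 N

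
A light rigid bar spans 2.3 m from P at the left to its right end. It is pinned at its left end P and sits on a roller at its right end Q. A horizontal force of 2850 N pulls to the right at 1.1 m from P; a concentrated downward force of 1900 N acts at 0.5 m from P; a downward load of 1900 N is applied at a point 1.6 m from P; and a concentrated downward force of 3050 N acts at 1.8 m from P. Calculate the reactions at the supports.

Moments about P: Q_y·2.3 − 1900·0.5 − 1900·1.6 − 3050·1.8 = 0 → Q_y = 9480/2.3 = 4121.74 ≈ 4122 N.
ΣF_y = 0: P_y + 4121.74 − 1900 − 1900 − 3050 = 0 → P_y = 2728 N.
ΣF_x = 0: P_x + 2850 = 0 → P_x = -2850 N.

P_x = -2850 N, P_y = 2728 N, Q_y = 4122 N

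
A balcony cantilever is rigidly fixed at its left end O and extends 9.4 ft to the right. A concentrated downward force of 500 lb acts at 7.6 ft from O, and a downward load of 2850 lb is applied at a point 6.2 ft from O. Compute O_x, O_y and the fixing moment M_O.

ΣF_x = 0: O_x = 0.
ΣF_y = 0: O_y − 500 − 2850 = 0 → O_y = 3350 lb.
ΣM about O: M_O − 500·7.6 − 2850·6.2 = 0 → M_O = 21470 lb·ft.

O_x = 0, O_y = 3350 lb, M_O = 21470 lb·ft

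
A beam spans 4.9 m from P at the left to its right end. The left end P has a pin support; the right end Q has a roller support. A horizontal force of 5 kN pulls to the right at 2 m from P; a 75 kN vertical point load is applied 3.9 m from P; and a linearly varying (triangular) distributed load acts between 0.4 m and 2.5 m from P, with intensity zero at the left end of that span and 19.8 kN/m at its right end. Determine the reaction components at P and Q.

P_x = -5.000 kN, P_y = 28.46 kN, Q_y = 67.33 kN

Resultant of the triangular load: ½ × 19.8 × 2.1 = 20.79 kN, acting at 1.8 m from P (one-third of the span from the peak).
Taking moments about P: Q_y·4.9 − 75·3.9 − (½·19.8·2.1)·1.8 = 0 → Q_y = 329.922/4.9 = 67.331 ≈ 67.33 kN.
ΣF_y = 0: P_y + 67.331 − 75 − ½·19.8·2.1 = 0 → P_y = 28.46 kN.
ΣF_x = 0: P_x + 5 = 0 → P_x = -5.000 kN.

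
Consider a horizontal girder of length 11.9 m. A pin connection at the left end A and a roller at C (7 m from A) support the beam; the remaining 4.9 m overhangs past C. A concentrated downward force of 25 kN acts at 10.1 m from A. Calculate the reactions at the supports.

Moments about A: C_y·7 − 25·10.1 = 0 → C_y = 252.5/7 = 36.0714 ≈ 36.07 kN.
ΣF_y = 0: A_y + 36.0714 − 25 = 0 → A_y = -11.07 kN.
ΣF_x = 0: no horizontal applied forces, so A_x = 0.

A_x = 0, A_y = -11.07 kN, C_y = 36.07 kN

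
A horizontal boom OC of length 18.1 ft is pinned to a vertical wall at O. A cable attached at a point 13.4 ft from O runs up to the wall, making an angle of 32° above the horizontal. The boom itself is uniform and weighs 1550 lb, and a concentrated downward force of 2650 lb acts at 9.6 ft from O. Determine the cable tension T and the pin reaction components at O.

T = 5558 lb, O_x = 4714 lb, O_y = 1255 lb

ΣM about O: T·sin32°·13.4 − 1550·9.05 − 2650·9.6 = 0 → T = 39467.5/(13.4·0.529919) = 5558.09 ≈ 5558 lb.
ΣF_x = 0: O_x − T·cos32° = 0 → O_x = 5558.09 × 0.848048 = 4714 lb.
ΣF_y = 0: O_y + T·sin32° − 1550 − 2650 = 0 → O_y = 4200 − 5558.09 × 0.529919 = 1255 lb.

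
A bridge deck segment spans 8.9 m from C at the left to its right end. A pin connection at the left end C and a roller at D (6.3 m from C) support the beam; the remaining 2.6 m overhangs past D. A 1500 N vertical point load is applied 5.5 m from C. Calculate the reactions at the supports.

ΣM about C: D_y·6.3 − 1500·5.5 = 0 → D_y = 8250/6.3 = 1309.52 ≈ 1310 N.
ΣF_y = 0: C_y + 1309.52 − 1500 = 0 → C_y = 190.5 N.
ΣF_x = 0: no horizontal applied forces, so C_x = 0.

C_x = 0, C_y = 190.5 N, D_y = 1310 N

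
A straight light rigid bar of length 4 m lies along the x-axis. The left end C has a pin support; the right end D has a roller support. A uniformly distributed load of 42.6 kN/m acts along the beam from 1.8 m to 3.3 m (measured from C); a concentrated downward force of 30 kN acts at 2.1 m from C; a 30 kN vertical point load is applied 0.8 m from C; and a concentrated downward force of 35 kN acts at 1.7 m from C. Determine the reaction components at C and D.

C_x = 0, C_y = 81.54 kN, D_y = 77.36 kN

Resultant of the distributed load: 42.6 × 1.5 = 63.9 kN at 2.55 m from C.
Taking moments about C: D_y·4 − (42.6·1.5)·2.55 − 30·2.1 − 30·0.8 − 35·1.7 = 0 → D_y = 309.445/4 = 77.3612 ≈ 77.36 kN.
ΣF_y = 0: C_y + 77.3612 − 42.6·1.5 − 30 − 30 − 35 = 0 → C_y = 81.54 kN.
ΣF_x = 0: no horizontal applied forces, so C_x = 0.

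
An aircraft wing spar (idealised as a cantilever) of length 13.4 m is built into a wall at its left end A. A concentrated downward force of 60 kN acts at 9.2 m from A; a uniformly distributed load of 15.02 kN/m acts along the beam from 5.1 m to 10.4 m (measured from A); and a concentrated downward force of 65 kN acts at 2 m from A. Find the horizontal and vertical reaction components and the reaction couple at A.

A_x = 0, A_y = 204.6 kN, M_A = 1299 kN·m

Resultant of the distributed load: 15.02 × 5.3 = 79.606 kN at 7.75 m from A.
ΣF_x = 0: A_x = 0.
ΣF_y = 0: A_y − 60 − 15.02·5.3 − 65 = 0 → A_y = 204.6 kN.
ΣM about A: M_A − 60·9.2 − (15.02·5.3)·7.75 − 65·2 = 0 → M_A = 1299 kN·m.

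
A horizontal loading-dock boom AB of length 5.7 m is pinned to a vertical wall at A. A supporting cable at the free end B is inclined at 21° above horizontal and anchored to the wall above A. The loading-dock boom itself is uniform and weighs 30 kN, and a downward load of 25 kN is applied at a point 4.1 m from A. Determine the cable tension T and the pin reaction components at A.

ΣM about A: T·sin21°·5.7 − 30·2.85 − 25·4.1 = 0 → T = 188/(5.7·0.358368) = 92.0352 ≈ 92.04 kN.
ΣF_x = 0: A_x − T·cos21° = 0 → A_x = 92.0352 × 0.93358 = 85.92 kN.
ΣF_y = 0: A_y + T·sin21° − 30 − 25 = 0 → A_y = 55 − 92.0352 × 0.358368 = 22.02 kN.

T = 92.04 kN, A_x = 85.92 kN, A_y = 22.02 kN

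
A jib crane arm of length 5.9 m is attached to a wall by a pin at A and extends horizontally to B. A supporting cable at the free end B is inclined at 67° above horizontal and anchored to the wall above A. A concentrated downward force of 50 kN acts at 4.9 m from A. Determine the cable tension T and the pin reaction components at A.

ΣM about A: T·sin67°·5.9 − 50·4.9 = 0 → T = 245/(5.9·0.920505) = 45.1116 ≈ 45.11 kN.
ΣF_x = 0: A_x − T·cos67° = 0 → A_x = 45.1116 × 0.390731 = 17.63 kN.
ΣF_y = 0: A_y + T·sin67° − 50 = 0 → A_y = 50 − 45.1116 × 0.920505 = 8.475 kN.

T = 45.11 kN, A_x = 17.63 kN, A_y = 8.475 kN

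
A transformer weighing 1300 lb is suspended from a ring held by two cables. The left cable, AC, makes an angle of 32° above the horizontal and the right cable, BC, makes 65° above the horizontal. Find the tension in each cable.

ΣF_x = 0: −T_AC·cos32° + T_BC·cos65° = 0 → T_BC = 2.00665·T_AC.
ΣF_y = 0: T_AC·sin32° + T_BC·sin65° = 1300.
Substitute: T_AC·(0.529919 + 2.00665·0.906308) = 1300 → T_AC = 553.53 ≈ 553.5 lb.
Then T_BC = 2.00665 × 553.53 = 1111 lb.

T_AC = 553.5 lb, T_BC = 1111 lb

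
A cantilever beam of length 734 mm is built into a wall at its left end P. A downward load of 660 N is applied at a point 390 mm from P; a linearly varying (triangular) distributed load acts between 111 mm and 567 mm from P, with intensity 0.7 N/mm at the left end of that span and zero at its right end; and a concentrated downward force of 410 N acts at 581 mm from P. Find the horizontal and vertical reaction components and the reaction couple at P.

P_x = 0, P_y = 1230 N, M_P = 537600 N·mm

Resultant of the triangular load: ½ × 0.7 × 456 = 159.6 N, acting at 263 mm from P (one-third of the span from the peak).
ΣF_x = 0: P_x = 0.
ΣF_y = 0: P_y − 660 − ½·0.7·456 − 410 = 0 → P_y = 1230 N.
ΣM about P: M_P − 660·390 − (½·0.7·456)·263 − 410·581 = 0 → M_P = 537600 N·mm.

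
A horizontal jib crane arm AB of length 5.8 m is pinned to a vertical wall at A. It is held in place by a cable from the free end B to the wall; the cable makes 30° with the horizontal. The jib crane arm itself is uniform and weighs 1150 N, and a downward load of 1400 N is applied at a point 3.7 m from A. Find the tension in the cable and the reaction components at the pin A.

T = 2936 N, A_x = 2543 N, A_y = 1082 N

ΣM about A: T·sin30°·5.8 − 1150·2.9 − 1400·3.7 = 0 → T = 8515/(5.8·0.5) = 2936.21 ≈ 2936 N.
ΣF_x = 0: A_x − T·cos30° = 0 → A_x = 2936.21 × 0.866025 = 2543 N.
ΣF_y = 0: A_y + T·sin30° − 1150 − 1400 = 0 → A_y = 2550 − 2936.21 × 0.5 = 1082 N.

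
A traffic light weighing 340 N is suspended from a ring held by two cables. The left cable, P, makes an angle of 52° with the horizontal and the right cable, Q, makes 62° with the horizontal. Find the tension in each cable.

ΣF_x = 0: −T_P·cos52° + T_Q·cos62° = 0 → T_Q = 1.31139·T_P.
ΣF_y = 0: T_P·sin52° + T_Q·sin62° = 340.
Substitute: T_P·(0.788011 + 1.31139·0.882948) = 340 → T_P = 174.726 ≈ 174.7 N.
Then T_Q = 1.31139 × 174.726 = 229.1 N.

T_P = 174.7 N, T_Q = 229.1 N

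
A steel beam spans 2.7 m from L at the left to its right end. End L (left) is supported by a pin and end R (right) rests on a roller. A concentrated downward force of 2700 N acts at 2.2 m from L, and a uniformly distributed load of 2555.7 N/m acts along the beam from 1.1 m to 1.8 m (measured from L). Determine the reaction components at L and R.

L_x = 0, L_y = 1328 N, R_y = 3161 N

Resultant of the distributed load: 2555.7 × 0.7 = 1788.99 N at 1.45 m from L.
Moments about L: R_y·2.7 − 2700·2.2 − (2555.7·0.7)·1.45 = 0 → R_y = 8534.0355/2.7 = 3160.75 ≈ 3161 N.
ΣF_y = 0: L_y + 3160.75 − 2700 − 2555.7·0.7 = 0 → L_y = 1328 N.
ΣF_x = 0: no horizontal applied forces, so L_x = 0.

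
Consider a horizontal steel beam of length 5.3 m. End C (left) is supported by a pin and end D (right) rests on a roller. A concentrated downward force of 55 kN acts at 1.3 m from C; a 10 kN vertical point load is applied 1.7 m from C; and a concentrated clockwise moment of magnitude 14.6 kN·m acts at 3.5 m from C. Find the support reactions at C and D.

Taking moments about C: D_y·5.3 − 55·1.3 − 10·1.7 − 14.6 = 0 → D_y = 103.1/5.3 = 19.4528 ≈ 19.45 kN.
ΣF_y = 0: C_y + 19.4528 − 55 − 10 = 0 → C_y = 45.55 kN.
ΣF_x = 0: no horizontal applied forces, so C_x = 0.

C_x = 0, C_y = 45.55 kN, D_y = 19.45 kN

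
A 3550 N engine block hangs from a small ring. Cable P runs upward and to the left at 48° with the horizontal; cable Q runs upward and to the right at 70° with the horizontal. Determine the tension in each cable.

ΣF_x = 0: −T_P·cos48° + T_Q·cos70° = 0 → T_Q = 1.95641·T_P.
ΣF_y = 0: T_P·sin48° + T_Q·sin70° = 3550.
Substitute: T_P·(0.743145 + 1.95641·0.939693) = 3550 → T_P = 1375.13 ≈ 1375 N.
Then T_Q = 1.95641 × 1375.13 = 2690 N.

T_P = 1375 N, T_Q = 2690 N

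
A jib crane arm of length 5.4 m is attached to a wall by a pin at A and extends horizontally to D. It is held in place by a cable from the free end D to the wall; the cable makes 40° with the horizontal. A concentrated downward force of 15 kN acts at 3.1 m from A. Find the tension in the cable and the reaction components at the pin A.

ΣM about A: T·sin40°·5.4 − 15·3.1 = 0 → T = 46.5/(5.4·0.642788) = 13.3965 ≈ 13.40 kN.
ΣF_x = 0: A_x − T·cos40° = 0 → A_x = 13.3965 × 0.766044 = 10.26 kN.
ΣF_y = 0: A_y + T·sin40° − 15 = 0 → A_y = 15 − 13.3965 × 0.642788 = 6.389 kN.

T = 13.40 kN, A_x = 10.26 kN, A_y = 6.389 kN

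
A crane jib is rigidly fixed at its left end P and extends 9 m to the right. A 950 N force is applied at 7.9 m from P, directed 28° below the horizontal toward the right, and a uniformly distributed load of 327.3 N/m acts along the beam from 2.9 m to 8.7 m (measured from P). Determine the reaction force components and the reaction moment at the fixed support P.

Resultant of the distributed load: 327.3 × 5.8 = 1898.34 N at 5.8 m from P.
ΣF_x = 0: P_x + 950·cos28° = 0 → P_x = -838.8 N.
ΣF_y = 0: P_y − 950·sin28° − 327.3·5.8 = 0 → P_y = 2344 N.
ΣM about P: M_P − 950·sin28°·7.9 − (327.3·5.8)·5.8 = 0 → M_P = 14530 N·m.

P_x = -838.8 N, P_y = 2344 N, M_P = 14530 N·m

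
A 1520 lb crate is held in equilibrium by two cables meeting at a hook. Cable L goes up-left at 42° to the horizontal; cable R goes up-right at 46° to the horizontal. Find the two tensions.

ΣF_x = 0: −T_L·cos42° + T_R·cos46° = 0 → T_R = 1.0698·T_L.
ΣF_y = 0: T_L·sin42° + T_R·sin46° = 1520.
Substitute: T_L·(0.669131 + 1.0698·0.71934) = 1520 → T_L = 1056.52 ≈ 1057 lb.
Then T_R = 1.0698 × 1056.52 = 1130 lb.

T_L = 1057 lb, T_R = 1130 lb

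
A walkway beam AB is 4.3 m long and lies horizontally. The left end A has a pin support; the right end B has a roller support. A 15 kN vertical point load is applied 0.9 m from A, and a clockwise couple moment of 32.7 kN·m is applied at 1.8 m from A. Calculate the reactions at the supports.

ΣM about A: B_y·4.3 − 15·0.9 − 32.7 = 0 → B_y = 46.2/4.3 = 10.7442 ≈ 10.74 kN.
ΣF_y = 0: A_y + 10.7442 − 15 = 0 → A_y = 4.256 kN.
ΣF_x = 0: no horizontal applied forces, so A_x = 0.

A_x = 0, A_y = 4.256 kN, B_y = 10.74 kN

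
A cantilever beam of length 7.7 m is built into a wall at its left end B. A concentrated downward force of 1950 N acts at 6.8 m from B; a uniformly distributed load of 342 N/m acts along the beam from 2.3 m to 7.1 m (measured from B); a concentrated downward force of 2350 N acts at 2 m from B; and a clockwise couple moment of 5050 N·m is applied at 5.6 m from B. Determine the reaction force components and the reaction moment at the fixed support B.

Resultant of the distributed load: 342 × 4.8 = 1641.6 N at 4.7 m from B.
ΣF_x = 0: B_x = 0.
ΣF_y = 0: B_y − 1950 − 342·4.8 − 2350 = 0 → B_y = 5942 N.
ΣM about B: M_B − 1950·6.8 − (342·4.8)·4.7 − 2350·2 − 5050 = 0 → M_B = 30730 N·m.

B_x = 0, B_y = 5942 N, M_B = 30730 N·m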